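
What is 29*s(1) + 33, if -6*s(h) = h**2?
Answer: 169/6 ≈ 28.167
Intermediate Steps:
s(h) = -h**2/6
29*s(1) + 33 = 29*(-1/6*1**2) + 33 = 29*(-1/6*1) + 33 = 29*(-1/6) + 33 = -29/6 + 33 = 169/6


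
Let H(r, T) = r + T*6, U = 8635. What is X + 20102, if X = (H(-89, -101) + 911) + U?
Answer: 28953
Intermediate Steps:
H(r, T) = r + 6*T
X = 8851 (X = ((-89 + 6*(-101)) + 911) + 8635 = ((-89 - 606) + 911) + 8635 = (-695 + 911) + 8635 = 216 + 8635 = 8851)
X + 20102 = 8851 + 20102 = 28953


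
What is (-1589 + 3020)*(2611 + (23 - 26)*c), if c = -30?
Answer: 3865131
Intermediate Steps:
(-1589 + 3020)*(2611 + (23 - 26)*c) = (-1589 + 3020)*(2611 + (23 - 26)*(-30)) = 1431*(2611 - 3*(-30)) = 1431*(2611 + 90) = 1431*2701 = 3865131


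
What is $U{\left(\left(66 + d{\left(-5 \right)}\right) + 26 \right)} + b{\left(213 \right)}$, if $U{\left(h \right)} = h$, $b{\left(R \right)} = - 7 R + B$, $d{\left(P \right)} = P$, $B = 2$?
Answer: $-1402$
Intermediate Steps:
$b{\left(R \right)} = 2 - 7 R$ ($b{\left(R \right)} = - 7 R + 2 = 2 - 7 R$)
$U{\left(\left(66 + d{\left(-5 \right)}\right) + 26 \right)} + b{\left(213 \right)} = \left(\left(66 - 5\right) + 26\right) + \left(2 - 1491\right) = \left(61 + 26\right) + \left(2 - 1491\right) = 87 - 1489 = -1402$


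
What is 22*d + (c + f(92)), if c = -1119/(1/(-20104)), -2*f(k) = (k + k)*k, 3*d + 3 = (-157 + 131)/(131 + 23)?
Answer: 472245664/21 ≈ 2.2488e+7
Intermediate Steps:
d = -244/231 (d = -1 + ((-157 + 131)/(131 + 23))/3 = -1 + (-26/154)/3 = -1 + (-26*1/154)/3 = -1 + (⅓)*(-13/77) = -1 - 13/231 = -244/231 ≈ -1.0563)
f(k) = -k² (f(k) = -(k + k)*k/2 = -2*k*k/2 = -k²)
c = 22496376 (c = -1119/(-1/20104) = -1119*(-20104) = 22496376)
22*d + (c + f(92)) = 22*(-244/231) + (22496376 - 1*92²) = -488/21 + (22496376 - 1*8464) = -488/21 + (22496376 - 8464) = -488/21 + 22487912 = 472245664/21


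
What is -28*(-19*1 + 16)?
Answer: 84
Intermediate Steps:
-28*(-19*1 + 16) = -28*(-19 + 16) = -28*(-3) = 84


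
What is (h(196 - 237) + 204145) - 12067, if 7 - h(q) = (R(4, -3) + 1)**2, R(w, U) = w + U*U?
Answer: 191889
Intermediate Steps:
R(w, U) = w + U**2
h(q) = -189 (h(q) = 7 - ((4 + (-3)**2) + 1)**2 = 7 - ((4 + 9) + 1)**2 = 7 - (13 + 1)**2 = 7 - 1*14**2 = 7 - 1*196 = 7 - 196 = -189)
(h(196 - 237) + 204145) - 12067 = (-189 + 204145) - 12067 = 203956 - 12067 = 191889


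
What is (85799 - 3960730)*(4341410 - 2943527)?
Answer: -5416700171073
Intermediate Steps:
(85799 - 3960730)*(4341410 - 2943527) = -3874931*1397883 = -5416700171073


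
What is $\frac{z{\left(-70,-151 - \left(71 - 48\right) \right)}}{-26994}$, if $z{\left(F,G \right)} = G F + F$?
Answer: $- \frac{6055}{13497} \approx -0.44862$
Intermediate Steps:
$z{\left(F,G \right)} = F + F G$ ($z{\left(F,G \right)} = F G + F = F + F G$)
$\frac{z{\left(-70,-151 - \left(71 - 48\right) \right)}}{-26994} = \frac{\left(-70\right) \left(1 - 174\right)}{-26994} = - 70 \left(1 - 174\right) \left(- \frac{1}{26994}\right) = \left(-70\right) \left(-173\right) \left(- \frac{1}{26994}\right) = 12110 \left(- \frac{1}{26994}\right) = - \frac{6055}{13497}$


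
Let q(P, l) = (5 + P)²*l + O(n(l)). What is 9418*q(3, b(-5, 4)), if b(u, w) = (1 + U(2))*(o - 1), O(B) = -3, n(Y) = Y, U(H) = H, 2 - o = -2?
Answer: 5396514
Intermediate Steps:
o = 4 (o = 2 - 1*(-2) = 2 + 2 = 4)
b(u, w) = 9 (b(u, w) = (1 + 2)*(4 - 1) = 3*3 = 9)
q(P, l) = -3 + l*(5 + P)² (q(P, l) = (5 + P)²*l - 3 = l*(5 + P)² - 3 = -3 + l*(5 + P)²)
9418*q(3, b(-5, 4)) = 9418*(-3 + 9*(5 + 3)²) = 9418*(-3 + 9*8²) = 9418*(-3 + 9*64) = 9418*(-3 + 576) = 9418*573 = 5396514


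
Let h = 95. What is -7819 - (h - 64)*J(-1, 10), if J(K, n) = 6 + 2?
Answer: -8067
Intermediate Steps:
J(K, n) = 8
-7819 - (h - 64)*J(-1, 10) = -7819 - (95 - 64)*8 = -7819 - 31*8 = -7819 - 1*248 = -7819 - 248 = -8067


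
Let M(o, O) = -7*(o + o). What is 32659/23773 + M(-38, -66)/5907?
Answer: 205563949/140427111 ≈ 1.4638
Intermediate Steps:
M(o, O) = -14*o
32659/23773 + M(-38, -66)/5907 = 32659/23773 - 14*(-38)/5907 = 32659*(1/23773) + 532*(1/5907) = 32659/23773 + 532/5907 = 205563949/140427111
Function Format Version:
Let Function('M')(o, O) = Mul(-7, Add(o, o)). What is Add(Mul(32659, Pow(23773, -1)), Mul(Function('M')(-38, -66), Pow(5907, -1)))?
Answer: Rational(205563949, 140427111) ≈ 1.4638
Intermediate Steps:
Function('M')(o, O) = Mul(-14, o) (Function('M')(o, O) = Mul(-7, Mul(2, o)) = Mul(-14, o))
Add(Mul(32659, Pow(23773, -1)), Mul(Function('M')(-38, -66), Pow(5907, -1))) = Add(Mul(32659, Pow(23773, -1)), Mul(Mul(-14, -38), Pow(5907, -1))) = Add(Mul(32659, Rational(1, 23773)), Mul(532, Rational(1, 5907))) = Add(Rational(32659, 23773), Rational(532, 5907)) = Rational(205563949, 140427111)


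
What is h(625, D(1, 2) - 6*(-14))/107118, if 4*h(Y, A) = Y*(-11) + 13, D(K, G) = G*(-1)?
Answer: -3431/214236 ≈ -0.016015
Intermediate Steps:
D(K, G) = -G
h(Y, A) = 13/4 - 11*Y/4 (h(Y, A) = (Y*(-11) + 13)/4 = (-11*Y + 13)/4 = (13 - 11*Y)/4 = 13/4 - 11*Y/4)
h(625, D(1, 2) - 6*(-14))/107118 = (13/4 - 11/4*625)/107118 = (13/4 - 6875/4)*(1/107118) = -3431/2*1/107118 = -3431/214236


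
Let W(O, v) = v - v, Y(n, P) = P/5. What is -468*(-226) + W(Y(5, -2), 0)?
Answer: 105768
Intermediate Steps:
Y(n, P) = P/5 (Y(n, P) = P*(⅕) = P/5)
W(O, v) = 0
-468*(-226) + W(Y(5, -2), 0) = -468*(-226) + 0 = 105768 + 0 = 105768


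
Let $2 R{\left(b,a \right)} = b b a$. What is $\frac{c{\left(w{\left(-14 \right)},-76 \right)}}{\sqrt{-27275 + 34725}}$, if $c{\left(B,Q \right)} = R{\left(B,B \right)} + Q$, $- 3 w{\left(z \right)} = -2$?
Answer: $- \frac{1024 \sqrt{298}}{20115} \approx -0.8788$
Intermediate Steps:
$w{\left(z \right)} = \frac{2}{3}$ ($w{\left(z \right)} = \left(- \frac{1}{3}\right) \left(-2\right) = \frac{2}{3}$)
$R{\left(b,a \right)} = \frac{a b^{2}}{2}$ ($R{\left(b,a \right)} = \frac{b b a}{2} = \frac{b^{2} a}{2} = \frac{a b^{2}}{2}$)
$c{\left(B,Q \right)} = Q + \frac{B^{3}}{2}$ ($c{\left(B,Q \right)} = \frac{B B^{2}}{2} + Q = \frac{B^{3}}{2} + Q = Q + \frac{B^{3}}{2}$)
$\frac{c{\left(w{\left(-14 \right)},-76 \right)}}{\sqrt{-27275 + 34725}} = \frac{-76 + \frac{\left(\frac{2}{3}\right)^{3}}{2}}{\sqrt{-27275 + 34725}} = \frac{-76 + \frac{1}{2} \cdot \frac{8}{27}}{\sqrt{7450}} = \frac{-76 + \frac{4}{27}}{5 \sqrt{298}} = - \frac{2048 \frac{\sqrt{298}}{1490}}{27} = - \frac{1024 \sqrt{298}}{20115}$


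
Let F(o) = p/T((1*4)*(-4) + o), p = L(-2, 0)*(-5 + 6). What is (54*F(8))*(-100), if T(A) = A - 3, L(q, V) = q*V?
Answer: 0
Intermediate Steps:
L(q, V) = V*q
T(A) = -3 + A
p = 0 (p = (0*(-2))*(-5 + 6) = 0*1 = 0)
F(o) = 0 (F(o) = 0/(-3 + ((1*4)*(-4) + o)) = 0/(-3 + (4*(-4) + o)) = 0/(-3 + (-16 + o)) = 0/(-19 + o) = 0)
(54*F(8))*(-100) = (54*0)*(-100) = 0*(-100) = 0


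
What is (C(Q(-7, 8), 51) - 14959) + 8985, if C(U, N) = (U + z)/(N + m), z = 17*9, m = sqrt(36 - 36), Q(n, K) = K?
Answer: -304513/51 ≈ -5970.8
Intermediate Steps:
m = 0 (m = sqrt(0) = 0)
z = 153
C(U, N) = (153 + U)/N (C(U, N) = (U + 153)/(N + 0) = (153 + U)/N)
(C(Q(-7, 8), 51) - 14959) + 8985 = ((153 + 8)/51 - 14959) + 8985 = ((1/51)*161 - 14959) + 8985 = (161/51 - 14959) + 8985 = -762748/51 + 8985 = -304513/51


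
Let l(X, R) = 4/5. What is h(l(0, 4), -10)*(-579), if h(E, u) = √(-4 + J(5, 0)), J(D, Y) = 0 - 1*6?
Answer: -579*I*√10 ≈ -1831.0*I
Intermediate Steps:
l(X, R) = ⅘ (l(X, R) = 4*(⅕) = ⅘)
J(D, Y) = -6 (J(D, Y) = 0 - 6 = -6)
h(E, u) = I*√10 (h(E, u) = √(-4 - 6) = √(-10) = I*√10)
h(l(0, 4), -10)*(-579) = (I*√10)*(-579) = -579*I*√10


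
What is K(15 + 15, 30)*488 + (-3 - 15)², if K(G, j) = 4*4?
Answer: 8132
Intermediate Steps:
K(G, j) = 16
K(15 + 15, 30)*488 + (-3 - 15)² = 16*488 + (-3 - 15)² = 7808 + (-18)² = 7808 + 324 = 8132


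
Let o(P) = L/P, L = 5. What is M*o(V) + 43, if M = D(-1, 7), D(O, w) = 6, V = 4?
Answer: 101/2 ≈ 50.500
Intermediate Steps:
M = 6
o(P) = 5/P
M*o(V) + 43 = 6*(5/4) + 43 = 15/2 + 43 = 101/2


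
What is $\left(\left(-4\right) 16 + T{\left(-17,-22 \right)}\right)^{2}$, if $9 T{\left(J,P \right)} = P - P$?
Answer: $4096$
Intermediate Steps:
$T{\left(J,P \right)} = 0$ ($T{\left(J,P \right)} = \frac{P - P}{9} = \frac{1}{9} \cdot 0 = 0$)
$\left(\left(-4\right) 16 + T{\left(-17,-22 \right)}\right)^{2} = \left(\left(-4\right) 16 + 0\right)^{2} = \left(-64 + 0\right)^{2} = \left(-64\right)^{2} = 4096$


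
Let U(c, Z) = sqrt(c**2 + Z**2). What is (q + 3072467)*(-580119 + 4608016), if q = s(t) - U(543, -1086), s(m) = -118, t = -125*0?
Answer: 12375105320053 - 2187148071*sqrt(5) ≈ 1.2370e+13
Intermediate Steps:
U(c, Z) = sqrt(Z**2 + c**2)
t = 0
q = -118 - 543*sqrt(5) (q = -118 - sqrt((-1086)**2 + 543**2) = -118 - sqrt(1179396 + 294849) = -118 - sqrt(1474245) = -118 - 543*sqrt(5) ≈ -1332.2)
(q + 3072467)*(-580119 + 4608016) = ((-118 - 543*sqrt(5)) + 3072467)*(-580119 + 4608016) = (3072349 - 543*sqrt(5))*4027897 = 12375105320053 - 2187148071*sqrt(5)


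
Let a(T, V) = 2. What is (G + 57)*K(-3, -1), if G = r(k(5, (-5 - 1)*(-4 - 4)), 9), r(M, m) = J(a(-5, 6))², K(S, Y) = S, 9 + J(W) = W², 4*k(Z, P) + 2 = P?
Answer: -246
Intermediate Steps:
k(Z, P) = -½ + P/4
J(W) = -9 + W²
r(M, m) = 25 (r(M, m) = (-9 + 2²)² = (-9 + 4)² = (-5)² = 25)
G = 25
(G + 57)*K(-3, -1) = (25 + 57)*(-3) = 82*(-3) = -246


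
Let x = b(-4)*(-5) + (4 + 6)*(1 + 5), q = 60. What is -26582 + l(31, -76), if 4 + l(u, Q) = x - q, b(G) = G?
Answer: -26566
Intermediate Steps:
x = 80 (x = -4*(-5) + (4 + 6)*(1 + 5) = 20 + 10*6 = 20 + 60 = 80)
l(u, Q) = 16 (l(u, Q) = -4 + (80 - 1*60) = -4 + (80 - 60) = -4 + 20 = 16)
-26582 + l(31, -76) = -26582 + 16 = -26566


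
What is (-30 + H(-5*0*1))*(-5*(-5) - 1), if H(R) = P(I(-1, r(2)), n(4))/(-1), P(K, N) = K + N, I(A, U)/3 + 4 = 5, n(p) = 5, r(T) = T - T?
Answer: -912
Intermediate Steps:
r(T) = 0
I(A, U) = 3 (I(A, U) = -12 + 3*5 = -12 + 15 = 3)
H(R) = -8 (H(R) = (3 + 5)/(-1) = 8*(-1) = -8)
(-30 + H(-5*0*1))*(-5*(-5) - 1) = (-30 - 8)*(-5*(-5) - 1) = -38*(25 - 1) = -38*24 = -912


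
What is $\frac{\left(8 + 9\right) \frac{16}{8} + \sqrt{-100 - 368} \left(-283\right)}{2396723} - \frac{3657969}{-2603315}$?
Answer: $\frac{8767226948297}{6239424936745} - \frac{1698 i \sqrt{13}}{2396723} \approx 1.4051 - 0.0025544 i$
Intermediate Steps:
$\frac{\left(8 + 9\right) \frac{16}{8} + \sqrt{-100 - 368} \left(-283\right)}{2396723} - \frac{3657969}{-2603315} = \left(17 \cdot 16 \cdot \frac{1}{8} + \sqrt{-468} \left(-283\right)\right) \frac{1}{2396723} - - \frac{3657969}{2603315} = \left(17 \cdot 2 + 6 i \sqrt{13} \left(-283\right)\right) \frac{1}{2396723} + \frac{3657969}{2603315} = \left(34 - 1698 i \sqrt{13}\right) \frac{1}{2396723} + \frac{3657969}{2603315} = \left(\frac{34}{2396723} - \frac{1698 i \sqrt{13}}{2396723}\right) + \frac{3657969}{2603315} = \frac{8767226948297}{6239424936745} - \frac{1698 i \sqrt{13}}{2396723}$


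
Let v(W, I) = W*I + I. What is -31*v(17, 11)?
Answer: -6138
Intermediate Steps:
v(W, I) = I + I*W (v(W, I) = I*W + I = I + I*W)
-31*v(17, 11) = -341*(1 + 17) = -341*18 = -31*198 = -6138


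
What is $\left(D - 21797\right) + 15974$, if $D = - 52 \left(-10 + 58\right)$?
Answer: $-8319$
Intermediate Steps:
$D = -2496$ ($D = \left(-52\right) 48 = -2496$)
$\left(D - 21797\right) + 15974 = \left(-2496 - 21797\right) + 15974 = -24293 + 15974 = -8319$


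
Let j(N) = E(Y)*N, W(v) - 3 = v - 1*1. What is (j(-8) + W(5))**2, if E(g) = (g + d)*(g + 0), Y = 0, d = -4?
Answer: 49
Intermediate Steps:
E(g) = g*(-4 + g) (E(g) = (g - 4)*(g + 0) = (-4 + g)*g = g*(-4 + g))
W(v) = 2 + v (W(v) = 3 + (v - 1*1) = 3 + (v - 1) = 3 + (-1 + v) = 2 + v)
j(N) = 0 (j(N) = (0*(-4 + 0))*N = (0*(-4))*N = 0*N = 0)
(j(-8) + W(5))**2 = (0 + (2 + 5))**2 = (0 + 7)**2 = 7**2 = 49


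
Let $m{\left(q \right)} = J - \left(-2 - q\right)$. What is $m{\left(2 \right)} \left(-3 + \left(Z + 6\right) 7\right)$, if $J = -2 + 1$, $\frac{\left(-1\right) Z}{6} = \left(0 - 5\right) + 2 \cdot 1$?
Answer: $495$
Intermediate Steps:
$Z = 18$ ($Z = - 6 \left(\left(0 - 5\right) + 2 \cdot 1\right) = - 6 \left(\left(0 - 5\right) + 2\right) = - 6 \left(-5 + 2\right) = \left(-6\right) \left(-3\right) = 18$)
$J = -1$
$m{\left(q \right)} = 1 + q$ ($m{\left(q \right)} = -1 - \left(-2 - q\right) = -1 + \left(2 + q\right) = 1 + q$)
$m{\left(2 \right)} \left(-3 + \left(Z + 6\right) 7\right) = \left(1 + 2\right) \left(-3 + \left(18 + 6\right) 7\right) = 3 \left(-3 + 24 \cdot 7\right) = 3 \left(-3 + 168\right) = 3 \cdot 165 = 495$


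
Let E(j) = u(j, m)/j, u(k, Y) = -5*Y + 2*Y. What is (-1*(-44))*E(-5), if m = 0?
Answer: 0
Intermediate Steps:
u(k, Y) = -3*Y
E(j) = 0 (E(j) = (-3*0)/j = 0/j = 0)
(-1*(-44))*E(-5) = -1*(-44)*0 = 44*0 = 0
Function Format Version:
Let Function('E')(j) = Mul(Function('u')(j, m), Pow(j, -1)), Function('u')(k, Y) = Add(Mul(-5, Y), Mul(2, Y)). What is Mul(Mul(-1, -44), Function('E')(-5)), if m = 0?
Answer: 0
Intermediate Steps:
Function('u')(k, Y) = Mul(-3, Y)
Function('E')(j) = 0 (Function('E')(j) = Mul(Mul(-3, 0), Pow(j, -1)) = Mul(0, Pow(j, -1)) = 0)
Mul(Mul(-1, -44), Function('E')(-5)) = Mul(Mul(-1, -44), 0) = Mul(44, 0) = 0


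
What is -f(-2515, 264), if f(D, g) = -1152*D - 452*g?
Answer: -2777952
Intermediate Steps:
-f(-2515, 264) = -(-1152*(-2515) - 452*264) = -(2897280 - 119328) = -1*2777952 = -2777952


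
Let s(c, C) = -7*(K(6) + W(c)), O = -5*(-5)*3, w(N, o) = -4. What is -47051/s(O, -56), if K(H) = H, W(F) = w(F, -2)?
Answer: 47051/14 ≈ 3360.8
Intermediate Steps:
W(F) = -4
O = 75 (O = 25*3 = 75)
s(c, C) = -14 (s(c, C) = -7*(6 - 4) = -7*2 = -14)
-47051/s(O, -56) = -47051/(-14) = -47051*(-1/14) = 47051/14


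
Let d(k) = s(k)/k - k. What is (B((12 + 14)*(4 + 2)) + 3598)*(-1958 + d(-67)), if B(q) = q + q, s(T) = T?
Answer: -7389900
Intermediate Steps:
B(q) = 2*q
d(k) = 1 - k (d(k) = k/k - k = 1 - k)
(B((12 + 14)*(4 + 2)) + 3598)*(-1958 + d(-67)) = (2*((12 + 14)*(4 + 2)) + 3598)*(-1958 + (1 - 1*(-67))) = (2*(26*6) + 3598)*(-1958 + (1 + 67)) = (2*156 + 3598)*(-1958 + 68) = (312 + 3598)*(-1890) = 3910*(-1890) = -7389900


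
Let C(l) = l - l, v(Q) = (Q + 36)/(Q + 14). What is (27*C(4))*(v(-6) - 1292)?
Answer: 0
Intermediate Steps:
v(Q) = (36 + Q)/(14 + Q)
C(l) = 0
(27*C(4))*(v(-6) - 1292) = (27*0)*((36 - 6)/(14 - 6) - 1292) = 0*(30/8 - 1292) = 0*((⅛)*30 - 1292) = 0*(15/4 - 1292) = 0*(-5153/4) = 0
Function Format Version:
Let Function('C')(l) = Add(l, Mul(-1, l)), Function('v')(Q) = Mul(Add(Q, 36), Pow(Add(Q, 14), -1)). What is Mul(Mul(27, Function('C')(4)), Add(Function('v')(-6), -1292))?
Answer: 0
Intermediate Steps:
Function('v')(Q) = Mul(Pow(Add(14, Q), -1), Add(36, Q)) (Function('v')(Q) = Mul(Add(36, Q), Pow(Add(14, Q), -1)) = Mul(Pow(Add(14, Q), -1), Add(36, Q)))
Function('C')(l) = 0
Mul(Mul(27, Function('C')(4)), Add(Function('v')(-6), -1292)) = Mul(Mul(27, 0), Add(Mul(Pow(Add(14, -6), -1), Add(36, -6)), -1292)) = Mul(0, Add(Mul(Pow(8, -1), 30), -1292)) = Mul(0, Add(Mul(Rational(1, 8), 30), -1292)) = Mul(0, Add(Rational(15, 4), -1292)) = Mul(0, Rational(-5153, 4)) = 0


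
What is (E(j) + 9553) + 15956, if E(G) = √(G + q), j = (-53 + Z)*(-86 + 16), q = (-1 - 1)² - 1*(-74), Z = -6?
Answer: 25509 + 4*√263 ≈ 25574.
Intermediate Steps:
q = 78 (q = (-2)² + 74 = 4 + 74 = 78)
j = 4130 (j = (-53 - 6)*(-86 + 16) = -59*(-70) = 4130)
E(G) = √(78 + G) (E(G) = √(G + 78) = √(78 + G))
(E(j) + 9553) + 15956 = (√(78 + 4130) + 9553) + 15956 = (√4208 + 9553) + 15956 = (4*√263 + 9553) + 15956 = (9553 + 4*√263) + 15956 = 25509 + 4*√263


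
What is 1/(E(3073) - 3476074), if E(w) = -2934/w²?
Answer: -9443329/32825710413280 ≈ -2.8768e-7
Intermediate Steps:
E(w) = -2934/w²
1/(E(3073) - 3476074) = 1/(-2934/3073² - 3476074) = 1/(-2934*1/9443329 - 3476074) = 1/(-2934/9443329 - 3476074) = 1/(-32825710413280/9443329) = -9443329/32825710413280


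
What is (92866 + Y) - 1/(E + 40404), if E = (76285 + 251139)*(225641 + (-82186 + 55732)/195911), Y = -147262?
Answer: -787325449327455129623/14473958550765772 ≈ -54396.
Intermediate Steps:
E = 14473950635177728/195911 (E = 327424*(225641 - 26454*1/195911) = 327424*(225641 - 26454/195911) = 327424*(44205527497/195911) = 14473950635177728/195911 ≈ 7.3880e+10)
(92866 + Y) - 1/(E + 40404) = (92866 - 147262) - 1/(14473950635177728/195911 + 40404) = -54396 - 1/14473958550765772/195911 = -54396 - 1*195911/14473958550765772 = -54396 - 195911/14473958550765772 = -787325449327455129623/14473958550765772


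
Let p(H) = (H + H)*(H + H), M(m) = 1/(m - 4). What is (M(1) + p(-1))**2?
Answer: 121/9 ≈ 13.444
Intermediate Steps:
M(m) = 1/(-4 + m)
p(H) = 4*H**2 (p(H) = (2*H)*(2*H) = 4*H**2)
(M(1) + p(-1))**2 = (1/(-4 + 1) + 4*(-1)**2)**2 = (1/(-3) + 4*1)**2 = (-1/3 + 4)**2 = (11/3)**2 = 121/9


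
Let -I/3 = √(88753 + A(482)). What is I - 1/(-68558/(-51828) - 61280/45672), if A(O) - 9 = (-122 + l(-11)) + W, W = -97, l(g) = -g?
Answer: 2348302/44483 - 3*√88554 ≈ -839.95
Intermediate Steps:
A(O) = -199 (A(O) = 9 + ((-122 - 1*(-11)) - 97) = 9 + ((-122 + 11) - 97) = 9 + (-111 - 97) = 9 - 208 = -199)
I = -3*√88554 (I = -3*√(88753 - 199) = -3*√88554 ≈ -892.74)
I - 1/(-68558/(-51828) - 61280/45672) = -3*√88554 - 1/(-68558/(-51828) - 61280/45672) = -3*√88554 - 1/(-68558*(-1/51828) - 61280*1/45672) = -3*√88554 - 1/(4897/3702 - 7660/5709) = -3*√88554 - 1/(-44483/2348302) = -3*√88554 - 1*(-2348302/44483) = -3*√88554 + 2348302/44483 = 2348302/44483 - 3*√88554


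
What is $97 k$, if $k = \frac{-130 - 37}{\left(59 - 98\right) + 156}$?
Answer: $- \frac{16199}{117} \approx -138.45$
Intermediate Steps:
$k = - \frac{167}{117}$ ($k = - \frac{167}{\left(59 - 98\right) + 156} = - \frac{167}{-39 + 156} = - \frac{167}{117} \approx -1.4274$)
$97 k = 97 \left(- \frac{167}{117}\right) = - \frac{16199}{117}$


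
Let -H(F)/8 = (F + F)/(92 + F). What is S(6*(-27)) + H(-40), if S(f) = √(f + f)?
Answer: 160/13 + 18*I ≈ 12.308 + 18.0*I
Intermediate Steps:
H(F) = -16*F/(92 + F) (H(F) = -8*(F + F)/(92 + F) = -8*2*F/(92 + F) = -16*F/(92 + F))
S(f) = √2*√f (S(f) = √(2*f) = √2*√f)
S(6*(-27)) + H(-40) = √2*√(6*(-27)) - 16*(-40)/(92 - 40) = √2*√(-162) - 16*(-40)/52 = √2*(9*I*√2) - 16*(-40)*1/52 = 18*I + 160/13 = 160/13 + 18*I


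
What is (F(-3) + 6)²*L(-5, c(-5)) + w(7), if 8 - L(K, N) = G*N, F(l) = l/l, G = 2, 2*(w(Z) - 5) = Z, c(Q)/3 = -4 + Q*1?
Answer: 6093/2 ≈ 3046.5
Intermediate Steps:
c(Q) = -12 + 3*Q (c(Q) = 3*(-4 + Q*1) = 3*(-4 + Q) = -12 + 3*Q)
w(Z) = 5 + Z/2
F(l) = 1
L(K, N) = 8 - 2*N
(F(-3) + 6)²*L(-5, c(-5)) + w(7) = (1 + 6)²*(8 - 2*(-12 + 3*(-5))) + (5 + (½)*7) = 7²*(8 - 2*(-12 - 15)) + (5 + 7/2) = 49*(8 - 2*(-27)) + 17/2 = 49*(8 + 54) + 17/2 = 49*62 + 17/2 = 3038 + 17/2 = 6093/2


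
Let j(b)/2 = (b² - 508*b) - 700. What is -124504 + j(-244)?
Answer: 241072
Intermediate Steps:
j(b) = -1400 - 1016*b + 2*b² (j(b) = 2*((b² - 508*b) - 700) = 2*(-700 + b² - 508*b) = -1400 - 1016*b + 2*b²)
-124504 + j(-244) = -124504 + (-1400 - 1016*(-244) + 2*(-244)²) = -124504 + (-1400 + 247904 + 2*59536) = -124504 + (-1400 + 247904 + 119072) = -124504 + 365576 = 241072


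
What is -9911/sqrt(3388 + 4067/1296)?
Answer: -356796*sqrt(4394915)/4394915 ≈ -170.19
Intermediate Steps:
-9911/sqrt(3388 + 4067/1296) = -9911*36*sqrt(4394915)/4394915 = -356796*sqrt(4394915)/4394915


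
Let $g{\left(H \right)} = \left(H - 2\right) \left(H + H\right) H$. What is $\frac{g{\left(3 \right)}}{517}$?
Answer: $\frac{18}{517} \approx 0.034816$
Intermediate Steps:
$g{\left(H \right)} = 2 H^{2} \left(-2 + H\right)$ ($g{\left(H \right)} = \left(-2 + H\right) 2 H H = 2 H \left(-2 + H\right) H = 2 H^{2} \left(-2 + H\right)$)
$\frac{g{\left(3 \right)}}{517} = \frac{2 \cdot 3^{2} \left(-2 + 3\right)}{517} = 2 \cdot 9 \cdot 1 \cdot \frac{1}{517} = 18 \cdot \frac{1}{517} = \frac{18}{517}$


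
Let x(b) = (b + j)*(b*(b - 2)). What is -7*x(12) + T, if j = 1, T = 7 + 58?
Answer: -10855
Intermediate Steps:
T = 65
x(b) = b*(1 + b)*(-2 + b) (x(b) = (b + 1)*(b*(b - 2)) = (1 + b)*(b*(-2 + b)) = b*(1 + b)*(-2 + b))
-7*x(12) + T = -84*(-2 + 12**2 - 1*12) + 65 = -84*(-2 + 144 - 12) + 65 = -84*130 + 65 = -7*1560 + 65 = -10920 + 65 = -10855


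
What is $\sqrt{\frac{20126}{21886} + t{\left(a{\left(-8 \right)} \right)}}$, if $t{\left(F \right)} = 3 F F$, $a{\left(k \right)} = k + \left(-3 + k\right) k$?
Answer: $\frac{\sqrt{2299295700209}}{10943} \approx 138.57$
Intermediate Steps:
$a{\left(k \right)} = k + k \left(-3 + k\right)$
$t{\left(F \right)} = 3 F^{2}$
$\sqrt{\frac{20126}{21886} + t{\left(a{\left(-8 \right)} \right)}} = \sqrt{\frac{20126}{21886} + 3 \left(- 8 \left(-2 - 8\right)\right)^{2}} = \sqrt{20126 \cdot \frac{1}{21886} + 3 \left(\left(-8\right) \left(-10\right)\right)^{2}} = \sqrt{\frac{10063}{10943} + 3 \cdot 80^{2}} = \sqrt{\frac{10063}{10943} + 3 \cdot 6400} = \sqrt{\frac{10063}{10943} + 19200} = \sqrt{\frac{210115663}{10943}} = \frac{\sqrt{2299295700209}}{10943}$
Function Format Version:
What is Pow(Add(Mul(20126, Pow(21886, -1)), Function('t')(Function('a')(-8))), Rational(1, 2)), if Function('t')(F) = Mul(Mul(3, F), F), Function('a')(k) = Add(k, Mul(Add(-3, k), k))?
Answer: Mul(Rational(1, 10943), Pow(2299295700209, Rational(1, 2))) ≈ 138.57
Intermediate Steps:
Function('a')(k) = Add(k, Mul(k, Add(-3, k)))
Function('t')(F) = Mul(3, Pow(F, 2))
Pow(Add(Mul(20126, Pow(21886, -1)), Function('t')(Function('a')(-8))), Rational(1, 2)) = Pow(Add(Mul(20126, Pow(21886, -1)), Mul(3, Pow(Mul(-8, Add(-2, -8)), 2))), Rational(1, 2)) = Pow(Add(Mul(20126, Rational(1, 21886)), Mul(3, Pow(Mul(-8, -10), 2))), Rational(1, 2)) = Pow(Add(Rational(10063, 10943), Mul(3, Pow(80, 2))), Rational(1, 2)) = Pow(Add(Rational(10063, 10943), Mul(3, 6400)), Rational(1, 2)) = Pow(Add(Rational(10063, 10943), 19200), Rational(1, 2)) = Pow(Rational(210115663, 10943), Rational(1, 2)) = Mul(Rational(1, 10943), Pow(2299295700209, Rational(1, 2)))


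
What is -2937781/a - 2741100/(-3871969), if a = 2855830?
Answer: -3546881347789/11057685229270 ≈ -0.32076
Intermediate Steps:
-2937781/a - 2741100/(-3871969) = -2937781/2855830 - 2741100/(-3871969) = -2937781*1/2855830 - 2741100*(-1/3871969) = -2937781/2855830 + 2741100/3871969 = -3546881347789/11057685229270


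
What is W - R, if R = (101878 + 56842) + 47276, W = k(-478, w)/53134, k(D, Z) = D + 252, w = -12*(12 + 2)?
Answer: -5472695845/26567 ≈ -2.0600e+5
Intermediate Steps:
w = -168 (w = -12*14 = -168)
k(D, Z) = 252 + D
W = -113/26567 (W = (252 - 478)/53134 = -226*1/53134 = -113/26567 ≈ -0.0042534)
R = 205996 (R = 158720 + 47276 = 205996)
W - R = -113/26567 - 1*205996 = -113/26567 - 205996 = -5472695845/26567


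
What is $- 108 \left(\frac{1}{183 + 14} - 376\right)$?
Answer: $\frac{7999668}{197} \approx 40607.0$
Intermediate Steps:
$- 108 \left(\frac{1}{183 + 14} - 376\right) = - 108 \left(\frac{1}{197} - 376\right) = \left(-108\right) \left(- \frac{74071}{197}\right) = \frac{7999668}{197}$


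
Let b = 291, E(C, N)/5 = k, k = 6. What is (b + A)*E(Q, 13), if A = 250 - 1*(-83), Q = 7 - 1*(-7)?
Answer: 18720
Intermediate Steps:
Q = 14 (Q = 7 + 7 = 14)
E(C, N) = 30 (E(C, N) = 5*6 = 30)
A = 333 (A = 250 + 83 = 333)
(b + A)*E(Q, 13) = (291 + 333)*30 = 624*30 = 18720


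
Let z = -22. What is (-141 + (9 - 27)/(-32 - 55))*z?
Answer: 89826/29 ≈ 3097.4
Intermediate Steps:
(-141 + (9 - 27)/(-32 - 55))*z = (-141 + (9 - 27)/(-32 - 55))*(-22) = (-141 - 18/(-87))*(-22) = (-141 - 18*(-1/87))*(-22) = (-141 + 6/29)*(-22) = -4083/29*(-22) = 89826/29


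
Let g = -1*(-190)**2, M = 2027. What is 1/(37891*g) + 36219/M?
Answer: 49542706054873/2772662557700 ≈ 17.868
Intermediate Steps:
g = -36100 (g = -1*36100 = -36100)
1/(37891*g) + 36219/M = 1/(37891*(-36100)) + 36219/2027 = (1/37891)*(-1/36100) + 36219*(1/2027) = -1/1367865100 + 36219/2027 = 49542706054873/2772662557700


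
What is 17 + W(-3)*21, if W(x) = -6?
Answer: -109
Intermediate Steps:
17 + W(-3)*21 = 17 - 6*21 = 17 - 126 = -109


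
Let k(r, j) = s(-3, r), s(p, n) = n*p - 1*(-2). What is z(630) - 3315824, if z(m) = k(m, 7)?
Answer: -3317712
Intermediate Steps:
s(p, n) = 2 + n*p (s(p, n) = n*p + 2 = 2 + n*p)
k(r, j) = 2 - 3*r (k(r, j) = 2 + r*(-3) = 2 - 3*r)
z(m) = 2 - 3*m
z(630) - 3315824 = (2 - 3*630) - 3315824 = (2 - 1890) - 3315824 = -1888 - 3315824 = -3317712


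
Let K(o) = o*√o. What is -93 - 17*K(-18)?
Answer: -93 + 918*I*√2 ≈ -93.0 + 1298.2*I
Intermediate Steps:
K(o) = o^(3/2)
-93 - 17*K(-18) = -93 - (-918)*I*√2 = -93 + 918*I*√2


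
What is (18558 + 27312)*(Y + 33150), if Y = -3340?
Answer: 1367384700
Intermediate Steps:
(18558 + 27312)*(Y + 33150) = (18558 + 27312)*(-3340 + 33150) = 45870*29810 = 1367384700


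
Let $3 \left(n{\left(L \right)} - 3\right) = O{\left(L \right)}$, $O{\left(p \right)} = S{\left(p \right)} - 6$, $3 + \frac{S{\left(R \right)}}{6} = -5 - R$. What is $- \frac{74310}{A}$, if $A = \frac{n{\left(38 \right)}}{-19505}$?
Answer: $- \frac{1449416550}{91} \approx -1.5928 \cdot 10^{7}$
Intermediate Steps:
$S{\left(R \right)} = -48 - 6 R$ ($S{\left(R \right)} = -18 + 6 \left(-5 - R\right) = -18 - \left(30 + 6 R\right) = -48 - 6 R$)
$O{\left(p \right)} = -54 - 6 p$ ($O{\left(p \right)} = \left(-48 - 6 p\right) - 6 = -54 - 6 p$)
$n{\left(L \right)} = -15 - 2 L$ ($n{\left(L \right)} = 3 + \frac{-54 - 6 L}{3} = 3 - \left(18 + 2 L\right) = -15 - 2 L$)
$A = \frac{91}{19505}$ ($A = \frac{-15 - 76}{-19505} = \left(-15 - 76\right) \left(- \frac{1}{19505}\right) = \left(-91\right) \left(- \frac{1}{19505}\right) = \frac{91}{19505} \approx 0.0046655$)
$- \frac{74310}{A} = - \frac{74310}{\frac{91}{19505}} = \left(-74310\right) \frac{19505}{91} = - \frac{1449416550}{91}$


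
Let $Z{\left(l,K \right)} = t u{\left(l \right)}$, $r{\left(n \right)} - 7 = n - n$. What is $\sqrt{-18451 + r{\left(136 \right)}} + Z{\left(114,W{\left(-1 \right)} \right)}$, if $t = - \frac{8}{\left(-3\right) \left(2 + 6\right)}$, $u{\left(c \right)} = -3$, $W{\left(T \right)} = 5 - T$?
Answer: $-1 + 2 i \sqrt{4611} \approx -1.0 + 135.81 i$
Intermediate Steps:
$r{\left(n \right)} = 7$ ($r{\left(n \right)} = 7 + \left(n - n\right) = 7 + 0 = 7$)
$t = \frac{1}{3}$ ($t = - \frac{8}{\left(-3\right) 8} = - \frac{8}{-24} = \left(-8\right) \left(- \frac{1}{24}\right) = \frac{1}{3} \approx 0.33333$)
$Z{\left(l,K \right)} = -1$ ($Z{\left(l,K \right)} = \frac{1}{3} \left(-3\right) = -1$)
$\sqrt{-18451 + r{\left(136 \right)}} + Z{\left(114,W{\left(-1 \right)} \right)} = \sqrt{-18451 + 7} - 1 = \sqrt{-18444} - 1 = 2 i \sqrt{4611} - 1 = -1 + 2 i \sqrt{4611}$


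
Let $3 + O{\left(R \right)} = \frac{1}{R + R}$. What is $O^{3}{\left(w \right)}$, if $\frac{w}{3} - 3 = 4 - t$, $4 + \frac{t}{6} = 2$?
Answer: $- \frac{39651821}{1481544} \approx -26.764$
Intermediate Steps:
$t = -12$ ($t = -24 + 6 \cdot 2 = -24 + 12 = -12$)
$w = 57$ ($w = 9 + 3 \left(4 - -12\right) = 9 + 3 \left(4 + 12\right) = 9 + 3 \cdot 16 = 9 + 48 = 57$)
$O{\left(R \right)} = -3 + \frac{1}{2 R}$ ($O{\left(R \right)} = -3 + \frac{1}{R + R} = -3 + \frac{1}{2 R}$)
$O^{3}{\left(w \right)} = \left(-3 + \frac{1}{2 \cdot 57}\right)^{3} = \left(-3 + \frac{1}{2} \cdot \frac{1}{57}\right)^{3} = \left(-3 + \frac{1}{114}\right)^{3} = \left(- \frac{341}{114}\right)^{3} = - \frac{39651821}{1481544}$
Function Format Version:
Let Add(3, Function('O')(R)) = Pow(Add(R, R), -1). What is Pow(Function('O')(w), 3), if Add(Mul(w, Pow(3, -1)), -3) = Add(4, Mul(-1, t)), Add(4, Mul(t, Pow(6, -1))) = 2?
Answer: Rational(-39651821, 1481544) ≈ -26.764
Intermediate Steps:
t = -12 (t = Add(-24, Mul(6, 2)) = Add(-24, 12) = -12)
w = 57 (w = Add(9, Mul(3, Add(4, Mul(-1, -12)))) = Add(9, Mul(3, Add(4, 12))) = Add(9, Mul(3, 16)) = Add(9, 48) = 57)
Function('O')(R) = Add(-3, Mul(Rational(1, 2), Pow(R, -1))) (Function('O')(R) = Add(-3, Pow(Add(R, R), -1)) = Add(-3, Pow(Mul(2, R), -1)) = Add(-3, Mul(Rational(1, 2), Pow(R, -1))))
Pow(Function('O')(w), 3) = Pow(Add(-3, Mul(Rational(1, 2), Pow(57, -1))), 3) = Pow(Add(-3, Mul(Rational(1, 2), Rational(1, 57))), 3) = Pow(Add(-3, Rational(1, 114)), 3) = Pow(Rational(-341, 114), 3) = Rational(-39651821, 1481544)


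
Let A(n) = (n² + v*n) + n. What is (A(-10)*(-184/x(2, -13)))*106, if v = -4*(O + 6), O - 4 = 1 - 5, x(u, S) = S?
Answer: 6436320/13 ≈ 4.9510e+5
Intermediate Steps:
O = 0 (O = 4 + (1 - 5) = 4 - 4 = 0)
v = -24 (v = -4*(0 + 6) = -4*6 = -24)
A(n) = n² - 23*n (A(n) = (n² - 24*n) + n = n² - 23*n)
(A(-10)*(-184/x(2, -13)))*106 = ((-10*(-23 - 10))*(-184/(-13)))*106 = ((-10*(-33))*(-184*(-1/13)))*106 = (330*(184/13))*106 = (60720/13)*106 = 6436320/13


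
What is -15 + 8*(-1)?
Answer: -23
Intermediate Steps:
-15 + 8*(-1) = -15 - 8 = -23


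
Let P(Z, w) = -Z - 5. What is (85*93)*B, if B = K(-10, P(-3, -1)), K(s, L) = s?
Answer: -79050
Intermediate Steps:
P(Z, w) = -5 - Z
B = -10
(85*93)*B = (85*93)*(-10) = 7905*(-10) = -79050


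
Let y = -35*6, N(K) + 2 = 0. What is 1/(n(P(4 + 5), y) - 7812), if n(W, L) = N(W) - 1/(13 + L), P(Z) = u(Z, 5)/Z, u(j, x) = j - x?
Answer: -197/1539357 ≈ -0.00012798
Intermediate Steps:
N(K) = -2 (N(K) = -2 + 0 = -2)
P(Z) = (-5 + Z)/Z (P(Z) = (Z - 1*5)/Z = (Z - 5)/Z = (-5 + Z)/Z)
y = -210
n(W, L) = -2 - 1/(13 + L)
1/(n(P(4 + 5), y) - 7812) = 1/((-27 - 2*(-210))/(13 - 210) - 7812) = 1/((-27 + 420)/(-197) - 7812) = 1/(-1/197*393 - 7812) = 1/(-393/197 - 7812) = 1/(-1539357/197) = -197/1539357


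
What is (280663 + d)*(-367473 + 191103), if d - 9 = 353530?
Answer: -111854206740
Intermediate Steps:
d = 353539 (d = 9 + 353530 = 353539)
(280663 + d)*(-367473 + 191103) = (280663 + 353539)*(-367473 + 191103) = 634202*(-176370) = -111854206740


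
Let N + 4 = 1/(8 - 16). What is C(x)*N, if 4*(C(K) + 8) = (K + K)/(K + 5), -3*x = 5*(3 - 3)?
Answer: 33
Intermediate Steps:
x = 0 (x = -5*(3 - 3)/3 = -5*0/3 = -1/3*0 = 0)
C(K) = -8 + K/(2*(5 + K)) (C(K) = -8 + ((K + K)/(K + 5))/4 = -8 + ((2*K)/(5 + K))/4 = -8 + (2*K/(5 + K))/4 = -8 + K/(2*(5 + K)))
N = -33/8 (N = -4 + 1/(8 - 16) = -4 + 1/(-8) = -4 - 1/8 = -33/8 ≈ -4.1250)
C(x)*N = (5*(-16 - 3*0)/(2*(5 + 0)))*(-33/8) = ((5/2)*(-16 + 0)/5)*(-33/8) = ((5/2)*(1/5)*(-16))*(-33/8) = -8*(-33/8) = 33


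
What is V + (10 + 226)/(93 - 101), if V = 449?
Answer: 839/2 ≈ 419.50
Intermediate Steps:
V + (10 + 226)/(93 - 101) = 449 + (10 + 226)/(93 - 101) = 449 + 236/(-8) = 449 + 236*(-⅛) = 449 - 59/2 = 839/2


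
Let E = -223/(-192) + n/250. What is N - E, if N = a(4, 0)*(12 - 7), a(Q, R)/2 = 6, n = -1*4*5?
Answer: 282809/4800 ≈ 58.919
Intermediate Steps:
n = -20 (n = -4*5 = -20)
a(Q, R) = 12 (a(Q, R) = 2*6 = 12)
N = 60 (N = 12*(12 - 7) = 12*5 = 60)
E = 5191/4800 (E = -223/(-192) - 20/250 = -223*(-1/192) - 20*1/250 = 223/192 - 2/25 = 5191/4800 ≈ 1.0815)
N - E = 60 - 1*5191/4800 = 60 - 5191/4800 = 282809/4800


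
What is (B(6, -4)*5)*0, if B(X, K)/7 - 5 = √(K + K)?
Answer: 0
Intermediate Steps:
B(X, K) = 35 + 7*√2*√K (B(X, K) = 35 + 7*√(K + K) = 35 + 7*√(2*K) = 35 + 7*(√2*√K) = 35 + 7*√2*√K)
(B(6, -4)*5)*0 = ((35 + 7*√2*√(-4))*5)*0 = ((35 + 7*√2*(2*I))*5)*0 = ((35 + 14*I*√2)*5)*0 = (175 + 70*I*√2)*0 = 0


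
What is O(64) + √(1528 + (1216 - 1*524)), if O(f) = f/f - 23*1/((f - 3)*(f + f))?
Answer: 7785/7808 + 2*√555 ≈ 48.114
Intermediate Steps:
O(f) = 1 - 23/(2*f*(-3 + f)) (O(f) = 1 - 23*1/(2*f*(-3 + f)) = 1 - 23/(2*f*(-3 + f)))
O(64) + √(1528 + (1216 - 1*524)) = (-23/2 + 64² - 3*64)/(64*(-3 + 64)) + √(1528 + (1216 - 1*524)) = (1/64)*(-23/2 + 4096 - 192)/61 + √(1528 + (1216 - 524)) = (1/64)*(1/61)*(7785/2) + √(1528 + 692) = 7785/7808 + √2220 = 7785/7808 + 2*√555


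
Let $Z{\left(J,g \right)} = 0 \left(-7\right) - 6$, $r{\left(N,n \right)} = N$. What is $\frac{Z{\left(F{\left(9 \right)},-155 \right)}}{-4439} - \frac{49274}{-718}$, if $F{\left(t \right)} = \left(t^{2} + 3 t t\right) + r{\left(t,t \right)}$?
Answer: $\frac{109365797}{1593601} \approx 68.628$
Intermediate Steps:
$F{\left(t \right)} = t + 4 t^{2}$ ($F{\left(t \right)} = \left(t^{2} + 3 t t\right) + t = \left(t^{2} + 3 t^{2}\right) + t = 4 t^{2} + t = t + 4 t^{2}$)
$Z{\left(J,g \right)} = -6$ ($Z{\left(J,g \right)} = 0 - 6 = -6$)
$\frac{Z{\left(F{\left(9 \right)},-155 \right)}}{-4439} - \frac{49274}{-718} = - \frac{6}{-4439} - \frac{49274}{-718} = \left(-6\right) \left(- \frac{1}{4439}\right) - - \frac{24637}{359} = \frac{6}{4439} + \frac{24637}{359} = \frac{109365797}{1593601}$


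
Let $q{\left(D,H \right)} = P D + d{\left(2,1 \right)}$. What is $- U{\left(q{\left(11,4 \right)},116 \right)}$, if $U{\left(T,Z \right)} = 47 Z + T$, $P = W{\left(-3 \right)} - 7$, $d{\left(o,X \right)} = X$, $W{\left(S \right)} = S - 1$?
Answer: $-5332$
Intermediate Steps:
$W{\left(S \right)} = -1 + S$
$P = -11$ ($P = \left(-1 - 3\right) - 7 = -4 - 7 = -11$)
$q{\left(D,H \right)} = 1 - 11 D$ ($q{\left(D,H \right)} = - 11 D + 1 = 1 - 11 D$)
$U{\left(T,Z \right)} = T + 47 Z$
$- U{\left(q{\left(11,4 \right)},116 \right)} = - (\left(1 - 121\right) + 47 \cdot 116) = - (\left(1 - 121\right) + 5452) = - (-120 + 5452) = \left(-1\right) 5332 = -5332$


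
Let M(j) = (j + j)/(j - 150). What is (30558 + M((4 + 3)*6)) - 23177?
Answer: 66422/9 ≈ 7380.2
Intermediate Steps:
M(j) = 2*j/(-150 + j) (M(j) = (2*j)/(-150 + j) = 2*j/(-150 + j))
(30558 + M((4 + 3)*6)) - 23177 = (30558 + 2*((4 + 3)*6)/(-150 + (4 + 3)*6)) - 23177 = (30558 + 2*(7*6)/(-150 + 7*6)) - 23177 = (30558 + 2*42/(-150 + 42)) - 23177 = (30558 + 2*42/(-108)) - 23177 = (30558 + 2*42*(-1/108)) - 23177 = (30558 - 7/9) - 23177 = 275015/9 - 23177 = 66422/9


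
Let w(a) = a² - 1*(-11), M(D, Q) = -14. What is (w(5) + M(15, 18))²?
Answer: 484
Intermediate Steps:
w(a) = 11 + a² (w(a) = a² + 11 = 11 + a²)
(w(5) + M(15, 18))² = ((11 + 5²) - 14)² = ((11 + 25) - 14)² = (36 - 14)² = 22² = 484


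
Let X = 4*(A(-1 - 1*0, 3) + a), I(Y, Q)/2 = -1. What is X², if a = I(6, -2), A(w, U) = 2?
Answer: 0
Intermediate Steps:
I(Y, Q) = -2 (I(Y, Q) = 2*(-1) = -2)
a = -2
X = 0 (X = 4*(2 - 2) = 4*0 = 0)
X² = 0² = 0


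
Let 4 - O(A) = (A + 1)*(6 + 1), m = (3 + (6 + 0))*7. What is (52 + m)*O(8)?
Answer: -6785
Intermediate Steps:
m = 63 (m = (3 + 6)*7 = 9*7 = 63)
O(A) = -3 - 7*A (O(A) = 4 - (A + 1)*(6 + 1) = 4 - (1 + A)*7 = 4 - (7 + 7*A) = 4 + (-7 - 7*A) = -3 - 7*A)
(52 + m)*O(8) = (52 + 63)*(-3 - 7*8) = 115*(-3 - 56) = 115*(-59) = -6785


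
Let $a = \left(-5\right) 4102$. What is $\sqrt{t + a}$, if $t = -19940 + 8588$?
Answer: $i \sqrt{31862} \approx 178.5 i$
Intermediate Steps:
$t = -11352$
$a = -20510$
$\sqrt{t + a} = \sqrt{-11352 - 20510} = \sqrt{-31862} = i \sqrt{31862}$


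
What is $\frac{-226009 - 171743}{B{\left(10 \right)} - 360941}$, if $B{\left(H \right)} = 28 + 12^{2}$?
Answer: $\frac{397752}{360769} \approx 1.1025$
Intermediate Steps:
$B{\left(H \right)} = 172$ ($B{\left(H \right)} = 28 + 144 = 172$)
$\frac{-226009 - 171743}{B{\left(10 \right)} - 360941} = \frac{-226009 - 171743}{172 - 360941} = - \frac{397752}{-360769} = \left(-397752\right) \left(- \frac{1}{360769}\right) = \frac{397752}{360769}$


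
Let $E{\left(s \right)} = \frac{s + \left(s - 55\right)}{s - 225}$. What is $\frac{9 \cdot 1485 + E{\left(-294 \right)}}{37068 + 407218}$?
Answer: $\frac{3468539}{115292217} \approx 0.030085$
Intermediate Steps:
$E{\left(s \right)} = \frac{-55 + 2 s}{-225 + s}$ ($E{\left(s \right)} = \frac{s + \left(s - 55\right)}{-225 + s} = \frac{s + \left(-55 + s\right)}{-225 + s} = \frac{-55 + 2 s}{-225 + s}$)
$\frac{9 \cdot 1485 + E{\left(-294 \right)}}{37068 + 407218} = \frac{9 \cdot 1485 + \frac{-55 + 2 \left(-294\right)}{-225 - 294}}{37068 + 407218} = \frac{13365 + \frac{-55 - 588}{-519}}{444286} = \left(13365 - - \frac{643}{519}\right) \frac{1}{444286} = \left(13365 + \frac{643}{519}\right) \frac{1}{444286} = \frac{6937078}{519} \cdot \frac{1}{444286} = \frac{3468539}{115292217}$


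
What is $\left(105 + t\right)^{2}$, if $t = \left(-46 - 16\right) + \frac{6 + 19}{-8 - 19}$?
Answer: $\frac{1290496}{729} \approx 1770.2$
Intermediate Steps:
$t = - \frac{1699}{27}$ ($t = \left(-46 - 16\right) + \frac{25}{-27} = -62 + 25 \left(- \frac{1}{27}\right) = -62 - \frac{25}{27} = - \frac{1699}{27} \approx -62.926$)
$\left(105 + t\right)^{2} = \left(105 - \frac{1699}{27}\right)^{2} = \left(\frac{1136}{27}\right)^{2} = \frac{1290496}{729}$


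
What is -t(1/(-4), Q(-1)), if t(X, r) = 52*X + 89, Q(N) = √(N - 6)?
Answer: -76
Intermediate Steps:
Q(N) = √(-6 + N)
t(X, r) = 89 + 52*X
-t(1/(-4), Q(-1)) = -(89 + 52/(-4)) = -(89 + 52*(-¼)) = -(89 - 13) = -1*76 = -76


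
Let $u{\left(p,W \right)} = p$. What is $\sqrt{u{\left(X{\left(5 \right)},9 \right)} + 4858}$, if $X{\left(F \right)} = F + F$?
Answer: $2 \sqrt{1217} \approx 69.771$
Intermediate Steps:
$X{\left(F \right)} = 2 F$
$\sqrt{u{\left(X{\left(5 \right)},9 \right)} + 4858} = \sqrt{2 \cdot 5 + 4858} = \sqrt{10 + 4858} = \sqrt{4868} = 2 \sqrt{1217}$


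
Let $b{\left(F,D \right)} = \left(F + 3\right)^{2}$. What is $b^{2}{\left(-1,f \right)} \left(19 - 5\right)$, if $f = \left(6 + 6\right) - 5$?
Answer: $224$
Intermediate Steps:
$f = 7$ ($f = 12 - 5 = 7$)
$b{\left(F,D \right)} = \left(3 + F\right)^{2}$
$b^{2}{\left(-1,f \right)} \left(19 - 5\right) = \left(\left(3 - 1\right)^{2}\right)^{2} \left(19 - 5\right) = \left(2^{2}\right)^{2} \cdot 14 = 4^{2} \cdot 14 = 16 \cdot 14 = 224$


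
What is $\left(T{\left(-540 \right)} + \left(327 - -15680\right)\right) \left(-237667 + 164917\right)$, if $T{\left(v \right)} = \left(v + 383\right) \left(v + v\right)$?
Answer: $-13499999250$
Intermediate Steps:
$T{\left(v \right)} = 2 v \left(383 + v\right)$ ($T{\left(v \right)} = \left(383 + v\right) 2 v = 2 v \left(383 + v\right)$)
$\left(T{\left(-540 \right)} + \left(327 - -15680\right)\right) \left(-237667 + 164917\right) = \left(2 \left(-540\right) \left(383 - 540\right) + \left(327 - -15680\right)\right) \left(-237667 + 164917\right) = \left(2 \left(-540\right) \left(-157\right) + \left(327 + 15680\right)\right) \left(-72750\right) = \left(169560 + 16007\right) \left(-72750\right) = 185567 \left(-72750\right) = -13499999250$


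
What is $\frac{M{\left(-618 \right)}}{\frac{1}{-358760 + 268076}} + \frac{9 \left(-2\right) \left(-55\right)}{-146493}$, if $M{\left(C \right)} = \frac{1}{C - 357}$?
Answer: $\frac{491985406}{5290025} \approx 93.002$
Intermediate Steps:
$M{\left(C \right)} = \frac{1}{-357 + C}$
$\frac{M{\left(-618 \right)}}{\frac{1}{-358760 + 268076}} + \frac{9 \left(-2\right) \left(-55\right)}{-146493} = \frac{1}{\left(-357 - 618\right) \frac{1}{-358760 + 268076}} + \frac{9 \left(-2\right) \left(-55\right)}{-146493} = \frac{1}{\left(-975\right) \frac{1}{-90684}} + \left(-18\right) \left(-55\right) \left(- \frac{1}{146493}\right) = - \frac{1}{975 \left(- \frac{1}{90684}\right)} + 990 \left(- \frac{1}{146493}\right) = \left(- \frac{1}{975}\right) \left(-90684\right) - \frac{110}{16277} = \frac{30228}{325} - \frac{110}{16277} = \frac{491985406}{5290025}$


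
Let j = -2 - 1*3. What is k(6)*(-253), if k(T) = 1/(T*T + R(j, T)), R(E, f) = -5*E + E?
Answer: -253/56 ≈ -4.5179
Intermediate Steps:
j = -5 (j = -2 - 3 = -5)
R(E, f) = -4*E
k(T) = 1/(20 + T²) (k(T) = 1/(T*T - 4*(-5)) = 1/(T² + 20) = 1/(20 + T²))
k(6)*(-253) = -253/(20 + 6²) = -253/(20 + 36) = -253/56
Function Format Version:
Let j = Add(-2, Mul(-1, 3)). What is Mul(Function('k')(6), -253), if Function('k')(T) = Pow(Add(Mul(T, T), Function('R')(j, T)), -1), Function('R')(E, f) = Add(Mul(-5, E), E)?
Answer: Rational(-253, 56) ≈ -4.5179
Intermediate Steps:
j = -5 (j = Add(-2, -3) = -5)
Function('R')(E, f) = Mul(-4, E)
Function('k')(T) = Pow(Add(20, Pow(T, 2)), -1) (Function('k')(T) = Pow(Add(Mul(T, T), Mul(-4, -5)), -1) = Pow(Add(Pow(T, 2), 20), -1) = Pow(Add(20, Pow(T, 2)), -1))
Mul(Function('k')(6), -253) = Mul(Pow(Add(20, Pow(6, 2)), -1), -253) = Mul(Pow(Add(20, 36), -1), -253) = Mul(Pow(56, -1), -253) = Mul(Rational(1, 56), -253) = Rational(-253, 56)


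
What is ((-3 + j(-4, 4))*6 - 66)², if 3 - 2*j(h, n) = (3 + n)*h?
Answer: 81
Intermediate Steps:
j(h, n) = 3/2 - h*(3 + n)/2 (j(h, n) = 3/2 - (3 + n)*h/2 = 3/2 - h*(3 + n)/2)
((-3 + j(-4, 4))*6 - 66)² = ((-3 + (3/2 - 3/2*(-4) - ½*(-4)*4))*6 - 66)² = ((-3 + (3/2 + 6 + 8))*6 - 66)² = ((-3 + 31/2)*6 - 66)² = ((25/2)*6 - 66)² = (75 - 66)² = 9² = 81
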